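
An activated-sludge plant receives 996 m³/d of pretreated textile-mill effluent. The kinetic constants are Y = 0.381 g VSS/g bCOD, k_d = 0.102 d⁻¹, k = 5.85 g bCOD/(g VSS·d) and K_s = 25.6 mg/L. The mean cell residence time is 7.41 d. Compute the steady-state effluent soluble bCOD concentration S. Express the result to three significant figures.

From the Monod/SRT balance for a CMAS, S = K_s·(1+k_d θ_c)/[θ_c·(Y k − k_d) − 1] = 25.6 × (1 + 0.102 × 7.41) / [7.41 × (0.381 × 5.85 − 0.102) − 1] = 44.95 / 14.76 = 3.045 mg/L.

S ≈ 3.05 mg/L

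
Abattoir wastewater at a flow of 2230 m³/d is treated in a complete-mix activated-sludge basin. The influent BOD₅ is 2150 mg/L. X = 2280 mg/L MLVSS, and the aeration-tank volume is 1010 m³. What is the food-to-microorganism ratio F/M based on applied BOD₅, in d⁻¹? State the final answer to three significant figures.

F/M ≈ 2.08 d⁻¹

F/M = applied load / biomass = Q·S₀/(V·X) = 2230 × 2150 / (1010 × 2280) = 2.082 d⁻¹.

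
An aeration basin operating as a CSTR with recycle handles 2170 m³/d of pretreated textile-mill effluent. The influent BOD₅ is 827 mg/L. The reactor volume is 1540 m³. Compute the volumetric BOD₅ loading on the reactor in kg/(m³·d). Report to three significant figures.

L_v = Q S₀ / V = 2170 × 827 × 10⁻³ / 1540 = 1.165 kg/(m³·d).

L_v ≈ 1.17 kg BOD₅/(m³·d)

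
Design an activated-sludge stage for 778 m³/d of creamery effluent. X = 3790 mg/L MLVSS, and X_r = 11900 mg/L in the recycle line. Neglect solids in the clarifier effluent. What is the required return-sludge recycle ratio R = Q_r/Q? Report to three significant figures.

Solids balance on the clarifier gives (1+R)X = R·X_r, so R = X/(X_r − X) = 3790 / (11900 − 3790) = 0.4673.

R ≈ 0.467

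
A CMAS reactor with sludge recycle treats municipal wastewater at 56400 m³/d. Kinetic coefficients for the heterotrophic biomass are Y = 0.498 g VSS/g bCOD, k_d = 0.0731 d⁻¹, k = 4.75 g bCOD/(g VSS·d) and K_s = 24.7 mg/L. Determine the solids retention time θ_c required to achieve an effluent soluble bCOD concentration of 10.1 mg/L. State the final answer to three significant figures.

From 1/θ_c = Y·k·S/(K_s + S) − k_d: Y·k·S/(K_s+S) = 0.498 × 4.75 × 10.1 / (24.7 + 10.1) = 0.6865 d⁻¹.
Then 1/θ_c = μ − k_d = 0.6865 − 0.0731 = 0.6134 d⁻¹, giving θ_c = 1.630 d.

θ_c ≈ 1.63 d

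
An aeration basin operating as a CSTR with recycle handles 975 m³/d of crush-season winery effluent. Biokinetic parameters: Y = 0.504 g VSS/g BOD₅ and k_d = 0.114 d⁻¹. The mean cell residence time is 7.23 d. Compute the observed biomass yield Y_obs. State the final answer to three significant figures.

Y_obs = Y / (1 + k_d θ_c) = 0.504 / (1 + 0.114 × 7.23) = 0.504 / 1.824 = 0.2763.

Y_obs ≈ 0.276 g VSS/g BOD₅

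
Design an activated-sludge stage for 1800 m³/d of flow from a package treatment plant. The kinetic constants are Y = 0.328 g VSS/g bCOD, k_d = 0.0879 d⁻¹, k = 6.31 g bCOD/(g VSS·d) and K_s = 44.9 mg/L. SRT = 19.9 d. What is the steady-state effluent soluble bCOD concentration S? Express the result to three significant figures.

S ≈ 3.21 mg/L

Effluent substrate depends only on kinetics and SRT: S = K_s(1 + k_d θ_c) / [θ_c(Yk − k_d) − 1] = 44.9 × (1 + 0.0879 × 19.9) / [19.9 × (0.328 × 6.31 − 0.0879) − 1] = 123.4 / 38.44 = 3.211 mg/L.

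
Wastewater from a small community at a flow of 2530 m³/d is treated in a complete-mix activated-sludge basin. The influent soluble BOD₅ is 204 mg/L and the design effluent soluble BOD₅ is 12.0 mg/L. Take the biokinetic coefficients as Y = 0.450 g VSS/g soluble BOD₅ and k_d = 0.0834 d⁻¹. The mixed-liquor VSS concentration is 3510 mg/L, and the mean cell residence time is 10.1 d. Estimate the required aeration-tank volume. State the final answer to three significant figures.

V ≈ 341 m³

From the SRT design equation V = Y Q (S₀−S) θ_c / [X (1 + k_d θ_c)] = 0.450 × 2530 × (204 − 12.0) × 10.1 / [3510 × (1 + 0.0834 × 10.1)] = 2.21×10^6 / 6467 = 341.4 m³.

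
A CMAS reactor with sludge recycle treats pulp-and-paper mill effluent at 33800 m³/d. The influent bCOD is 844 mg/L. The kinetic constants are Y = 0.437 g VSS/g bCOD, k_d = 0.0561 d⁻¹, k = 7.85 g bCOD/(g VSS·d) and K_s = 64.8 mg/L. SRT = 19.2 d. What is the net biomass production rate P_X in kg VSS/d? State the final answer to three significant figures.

From the Monod/SRT balance for a CMAS, S = K_s·(1+k_d θ_c)/[θ_c·(Y k − k_d) − 1] = 64.8 × (1 + 0.0561 × 19.2) / [19.2 × (0.437 × 7.85 − 0.0561) − 1] = 134.6 / 63.79 = 2.110 mg/L.
The observed yield is Y_obs = Y/(1 + k_d·θ_c) = 0.437 / (1 + 0.0561 × 19.2) = 0.437 / 2.077 = 0.2104 g VSS per g bCOD removed.
Substrate removed = Q·(S₀ − S) = 33800 m³/d × (844 − 2.11) g/m³ = 2.85×10^7 g/d = 28456 kg/d.
P_X = Y_obs · Q(S₀ − S) = 0.2104 × 28456 = 5987 kg VSS/d.

P_X ≈ 5990 kg VSS/d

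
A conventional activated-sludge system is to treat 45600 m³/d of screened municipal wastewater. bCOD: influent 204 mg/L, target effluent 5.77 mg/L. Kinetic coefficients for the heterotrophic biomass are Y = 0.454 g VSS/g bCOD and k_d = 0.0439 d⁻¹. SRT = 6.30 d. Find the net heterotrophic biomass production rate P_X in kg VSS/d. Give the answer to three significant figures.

P_X ≈ 3210 kg VSS/d

Y_obs = Y / (1 + k_d θ_c) = 0.454 / (1 + 0.0439 × 6.30) = 0.454 / 1.277 = 0.3556.
Mass of bCOD removed per day: Q(S₀ − S) = 45600 × 198.2 g/m³ = 9039 kg/d.
Net biomass production P_X = Y_obs × Q·(S₀ − S) = 0.3556 × 9039 = 3215 kg VSS/d.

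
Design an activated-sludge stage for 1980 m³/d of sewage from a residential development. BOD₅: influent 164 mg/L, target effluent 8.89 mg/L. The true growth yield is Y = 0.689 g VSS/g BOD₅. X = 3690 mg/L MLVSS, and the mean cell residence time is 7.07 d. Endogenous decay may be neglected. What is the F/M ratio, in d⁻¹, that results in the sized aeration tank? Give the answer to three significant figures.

F/M ≈ 0.217 d⁻¹

With k_d = 0 the design equation reduces to V = Y Q (S₀−S) θ_c / X = 0.689 × 1980 × (164 − 8.89) × 7.07 / 3690 = 405.4 m³.
Food-to-microorganism ratio F/M = Q S₀ / (V X) = 1980 × 164 / (405.4 × 3690) = 0.2171 d⁻¹.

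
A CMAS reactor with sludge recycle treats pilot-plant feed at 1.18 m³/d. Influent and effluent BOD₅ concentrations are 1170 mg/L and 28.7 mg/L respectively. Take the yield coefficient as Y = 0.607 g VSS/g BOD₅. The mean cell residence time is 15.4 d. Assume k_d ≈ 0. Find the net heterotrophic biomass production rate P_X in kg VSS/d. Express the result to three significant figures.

Since k_d ≈ 0, Y_obs = Y = 0.607 g VSS/g BOD₅.
Substrate removed = Q·(S₀ − S) = 1.18 m³/d × (1170 − 28.7) g/m³ = 1.35×10^3 g/d = 1.347 kg/d.
Biomass produced: P_X = Y_obs·Q·ΔS = 0.6070 × 1.347 ≈ 0.8175 kg VSS/d.

P_X ≈ 0.817 kg VSS/d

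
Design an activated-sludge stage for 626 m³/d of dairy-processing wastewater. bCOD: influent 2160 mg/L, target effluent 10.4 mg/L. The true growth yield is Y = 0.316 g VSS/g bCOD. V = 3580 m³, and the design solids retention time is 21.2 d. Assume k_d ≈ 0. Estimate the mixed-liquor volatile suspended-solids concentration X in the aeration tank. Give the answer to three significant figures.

Without decay, X = Y Q (S₀−S) θ_c / V = 0.316 × 626 × (2160 − 10.4) × 21.2 / 3580 = 2518 mg/L.

X ≈ 2520 mg/L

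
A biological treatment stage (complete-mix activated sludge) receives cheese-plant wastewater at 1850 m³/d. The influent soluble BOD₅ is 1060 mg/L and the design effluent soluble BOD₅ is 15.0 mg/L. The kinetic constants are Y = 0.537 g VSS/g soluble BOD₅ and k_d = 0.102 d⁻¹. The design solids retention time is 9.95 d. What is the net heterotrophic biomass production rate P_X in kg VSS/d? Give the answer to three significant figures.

Y_obs = Y / (1 + k_d θ_c) = 0.537 / (1 + 0.102 × 9.95) = 0.537 / 2.015 = 0.2665.
Substrate removed = Q·(S₀ − S) = 1850 m³/d × (1060 − 15.0) g/m³ = 1.93×10^6 g/d = 1933 kg/d.
P_X = Y_obs · Q(S₀ − S) = 0.2665 × 1933 = 515.2 kg VSS/d.

P_X ≈ 515 kg VSS/d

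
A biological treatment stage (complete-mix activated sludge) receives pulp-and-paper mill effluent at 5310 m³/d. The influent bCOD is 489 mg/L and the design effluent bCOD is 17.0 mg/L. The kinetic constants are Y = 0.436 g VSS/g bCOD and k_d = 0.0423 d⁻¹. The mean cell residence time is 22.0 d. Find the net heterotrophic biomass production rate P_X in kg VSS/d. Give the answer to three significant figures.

Y_obs = Y / (1 + k_d θ_c) = 0.436 / (1 + 0.0423 × 22.0) = 0.436 / 1.931 = 0.2258.
Mass of bCOD removed per day: Q(S₀ − S) = 5310 × 472.0 g/m³ = 2506 kg/d.
Biomass produced: P_X = Y_obs·Q·ΔS = 0.2258 × 2506 ≈ 566.0 kg VSS/d.

P_X ≈ 566 kg VSS/d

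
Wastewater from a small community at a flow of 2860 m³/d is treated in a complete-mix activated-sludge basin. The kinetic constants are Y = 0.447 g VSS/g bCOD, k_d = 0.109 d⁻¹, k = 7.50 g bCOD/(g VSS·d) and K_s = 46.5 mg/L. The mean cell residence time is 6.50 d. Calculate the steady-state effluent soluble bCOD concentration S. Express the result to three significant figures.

From the Monod/SRT balance for a CMAS, S = K_s·(1+k_d θ_c)/[θ_c·(Y k − k_d) − 1] = 46.5 × (1 + 0.109 × 6.50) / [6.50 × (0.447 × 7.50 − 0.109) − 1] = 79.45 / 20.08 = 3.956 mg/L.

S ≈ 3.96 mg/L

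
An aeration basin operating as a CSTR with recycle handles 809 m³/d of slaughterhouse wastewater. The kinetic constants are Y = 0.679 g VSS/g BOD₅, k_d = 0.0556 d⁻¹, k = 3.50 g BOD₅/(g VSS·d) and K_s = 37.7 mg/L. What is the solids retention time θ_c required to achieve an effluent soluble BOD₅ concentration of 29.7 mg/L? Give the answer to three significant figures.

Specific growth rate at S = 29.7 mg/L: μ = YkS/(K_s+S) = 0.679·3.50·29.7/(37.7+29.7) = 1.047 d⁻¹.
θ_c = 1/(μ − k_d) = 1/(1.047 − 0.0556) = 1/0.9916 = 1.008 d.

θ_c ≈ 1.01 d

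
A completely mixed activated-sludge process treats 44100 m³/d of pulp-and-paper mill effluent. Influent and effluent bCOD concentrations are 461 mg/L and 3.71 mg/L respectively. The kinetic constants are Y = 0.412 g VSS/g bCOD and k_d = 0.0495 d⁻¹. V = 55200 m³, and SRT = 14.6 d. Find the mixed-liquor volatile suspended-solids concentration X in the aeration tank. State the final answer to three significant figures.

From V·X·(1 + k_d·θ_c) = Y·Q·(S₀ − S)·θ_c: X = 0.412 × 44100 × (461 − 3.71) × 14.6 / [55200 × (1 + 0.0495 × 14.6)] = 1276 mg/L.

X ≈ 1280 mg/L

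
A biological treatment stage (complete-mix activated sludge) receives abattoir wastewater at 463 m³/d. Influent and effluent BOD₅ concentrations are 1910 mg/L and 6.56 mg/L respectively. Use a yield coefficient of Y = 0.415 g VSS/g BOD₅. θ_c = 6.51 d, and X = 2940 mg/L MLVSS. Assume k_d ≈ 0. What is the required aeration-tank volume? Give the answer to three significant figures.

V ≈ 810 m³

Biomass mass balance (decay neglected): V·X = Y·Q·(S₀ − S)·θ_c, so V = 0.415 × 463 × (1910 − 6.56) × 6.51 / 2940 = 809.8 m³.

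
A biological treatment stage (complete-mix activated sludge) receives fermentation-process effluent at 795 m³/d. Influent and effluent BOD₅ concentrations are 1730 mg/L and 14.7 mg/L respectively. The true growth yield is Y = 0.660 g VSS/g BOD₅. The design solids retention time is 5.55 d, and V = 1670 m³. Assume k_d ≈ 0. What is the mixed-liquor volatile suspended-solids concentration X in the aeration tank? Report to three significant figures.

X ≈ 2990 mg/L

X = Y·Q·ΔS·θ_c / V = 0.660 × 795 × (1730 − 14.7) × 5.55 / 1670 = 2991 mg/L.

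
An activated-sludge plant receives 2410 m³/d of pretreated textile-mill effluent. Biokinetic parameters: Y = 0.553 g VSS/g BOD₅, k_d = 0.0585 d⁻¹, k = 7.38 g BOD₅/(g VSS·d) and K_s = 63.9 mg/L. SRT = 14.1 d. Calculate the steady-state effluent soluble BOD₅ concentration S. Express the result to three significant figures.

Effluent substrate depends only on kinetics and SRT: S = K_s(1 + k_d θ_c) / [θ_c(Yk − k_d) − 1] = 63.9 × (1 + 0.0585 × 14.1) / [14.1 × (0.553 × 7.38 − 0.0585) − 1] = 116.6 / 55.72 = 2.093 mg/L.

S ≈ 2.09 mg/L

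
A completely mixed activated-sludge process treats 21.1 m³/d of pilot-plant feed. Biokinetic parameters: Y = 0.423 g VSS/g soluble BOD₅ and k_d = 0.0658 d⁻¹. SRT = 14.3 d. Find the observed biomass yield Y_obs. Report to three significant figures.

Correct the yield for decay: Y_obs = Y/(1 + k_d θ_c) = 0.423 / (1 + 0.0658 × 14.3) = 0.423 / 1.941 = 0.2179.

Y_obs ≈ 0.218 g VSS/g soluble BOD₅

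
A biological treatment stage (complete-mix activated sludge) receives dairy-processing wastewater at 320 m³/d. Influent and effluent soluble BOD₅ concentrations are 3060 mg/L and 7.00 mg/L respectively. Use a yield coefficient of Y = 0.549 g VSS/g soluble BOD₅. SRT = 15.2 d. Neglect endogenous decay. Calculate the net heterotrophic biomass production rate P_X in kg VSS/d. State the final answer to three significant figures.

Since k_d ≈ 0, Y_obs = Y = 0.549 g VSS/g soluble BOD₅.
Substrate removed = Q·(S₀ − S) = 320 m³/d × (3060 − 7.00) g/m³ = 9.77×10^5 g/d = 977.0 kg/d.
Biomass produced: P_X = Y_obs·Q·ΔS = 0.5490 × 977.0 ≈ 536.4 kg VSS/d.

P_X ≈ 536 kg VSS/d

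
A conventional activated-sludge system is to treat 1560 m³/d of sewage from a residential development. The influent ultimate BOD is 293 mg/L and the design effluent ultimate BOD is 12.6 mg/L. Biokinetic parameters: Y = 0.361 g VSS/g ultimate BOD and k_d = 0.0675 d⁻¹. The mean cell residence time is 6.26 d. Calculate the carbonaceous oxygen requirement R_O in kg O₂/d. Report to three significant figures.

R_O ≈ 280 kg O₂/d

The observed yield is Y_obs = Y/(1 + k_d·θ_c) = 0.361 / (1 + 0.0675 × 6.26) = 0.361 / 1.423 = 0.2538 g VSS per g ultimate BOD removed.
Mass of ultimate BOD removed per day: Q(S₀ − S) = 1560 × 280.4 g/m³ = 437.4 kg/d.
Net sludge production P_X = 0.2538 × 437.4 = 111.0 kg VSS/d.
Carbonaceous O₂ demand = substrate oxidised − cell-mass equivalent = 437.4 − 1.42 × 111.0 = 279.8 kg O₂/d.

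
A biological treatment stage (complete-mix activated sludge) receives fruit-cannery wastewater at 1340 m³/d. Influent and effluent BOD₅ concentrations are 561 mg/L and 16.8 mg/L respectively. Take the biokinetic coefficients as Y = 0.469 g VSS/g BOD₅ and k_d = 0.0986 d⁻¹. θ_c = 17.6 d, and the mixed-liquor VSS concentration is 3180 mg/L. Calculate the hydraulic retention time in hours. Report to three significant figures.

Rearranging the biomass balance for a CMAS with decay, V = Y·Q·ΔS·θ_c / [X·(1+k_d θ_c)] = 0.469 × 1340 × (561 − 16.8) × 17.6 / [3180 × (1 + 0.0986 × 17.6)] = 6.02×10^6 / 8698 = 692.0 m³.
Hydraulic retention time τ = V/Q = 692.0 / 1340 = 0.5164 d = 12.39 h.

τ ≈ 12.4 h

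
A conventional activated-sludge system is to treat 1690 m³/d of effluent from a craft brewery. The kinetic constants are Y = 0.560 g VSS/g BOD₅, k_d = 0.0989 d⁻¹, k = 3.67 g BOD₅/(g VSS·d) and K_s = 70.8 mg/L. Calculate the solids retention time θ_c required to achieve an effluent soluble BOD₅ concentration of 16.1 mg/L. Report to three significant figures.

θ_c ≈ 3.55 d

Specific growth rate at S = 16.1 mg/L: μ = YkS/(K_s+S) = 0.560·3.67·16.1/(70.8+16.1) = 0.3808 d⁻¹.
θ_c = 1/(μ − k_d) = 1/(0.3808 − 0.0989) = 1/0.2819 = 3.548 d.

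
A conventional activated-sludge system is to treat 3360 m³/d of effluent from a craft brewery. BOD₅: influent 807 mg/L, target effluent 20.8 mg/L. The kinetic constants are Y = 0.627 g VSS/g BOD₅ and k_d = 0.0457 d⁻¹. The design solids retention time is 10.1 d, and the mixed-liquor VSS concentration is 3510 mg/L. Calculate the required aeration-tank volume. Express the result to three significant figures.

V ≈ 3260 m³

Steady-state biomass mass balance: V·X·(1 + k_d·θ_c) = Y·Q·(S₀ − S)·θ_c, so V = 0.627 × 3360 × (807 − 20.8) × 10.1 / [3510 × (1 + 0.0457 × 10.1)] = 1.67×10^7 / 5130 = 3261 m³.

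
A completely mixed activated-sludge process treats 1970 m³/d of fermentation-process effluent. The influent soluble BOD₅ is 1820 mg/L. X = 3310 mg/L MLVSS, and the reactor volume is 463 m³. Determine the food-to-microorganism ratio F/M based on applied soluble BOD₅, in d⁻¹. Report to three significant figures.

Food-to-microorganism ratio F/M = Q S₀ / (V X) = 1970 × 1820 / (463.0 × 3310) = 2.340 d⁻¹.

F/M ≈ 2.34 d⁻¹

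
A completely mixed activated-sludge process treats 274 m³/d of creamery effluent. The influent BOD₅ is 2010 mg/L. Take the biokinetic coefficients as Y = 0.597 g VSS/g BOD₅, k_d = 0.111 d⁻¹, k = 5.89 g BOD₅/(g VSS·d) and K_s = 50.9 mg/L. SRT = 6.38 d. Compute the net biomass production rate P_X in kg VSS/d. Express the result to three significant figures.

P_X ≈ 192 kg VSS/d

Effluent substrate depends only on kinetics and SRT: S = K_s(1 + k_d θ_c) / [θ_c(Yk − k_d) − 1] = 50.9 × (1 + 0.111 × 6.38) / [6.38 × (0.597 × 5.89 − 0.111) − 1] = 86.95 / 20.73 = 4.195 mg/L.
Y_obs = Y / (1 + k_d θ_c) = 0.597 / (1 + 0.111 × 6.38) = 0.597 / 1.708 = 0.3495.
Substrate removed = Q·(S₀ − S) = 274 m³/d × (2010 − 4.20) g/m³ = 5.5×10^5 g/d = 549.6 kg/d.
Biomass produced: P_X = Y_obs·Q·ΔS = 0.3495 × 549.6 ≈ 192.1 kg VSS/d.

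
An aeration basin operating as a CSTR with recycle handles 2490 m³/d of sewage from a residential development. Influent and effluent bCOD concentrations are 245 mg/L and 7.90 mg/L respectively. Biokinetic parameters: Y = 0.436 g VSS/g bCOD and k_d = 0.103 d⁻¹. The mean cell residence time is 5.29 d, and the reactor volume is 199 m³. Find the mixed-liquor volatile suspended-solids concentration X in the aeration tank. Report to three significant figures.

X ≈ 4430 mg/L

From V·X·(1 + k_d·θ_c) = Y·Q·(S₀ − S)·θ_c: X = 0.436 × 2490 × (245 − 7.90) × 5.29 / [199 × (1 + 0.103 × 5.29)] = 4429 mg/L.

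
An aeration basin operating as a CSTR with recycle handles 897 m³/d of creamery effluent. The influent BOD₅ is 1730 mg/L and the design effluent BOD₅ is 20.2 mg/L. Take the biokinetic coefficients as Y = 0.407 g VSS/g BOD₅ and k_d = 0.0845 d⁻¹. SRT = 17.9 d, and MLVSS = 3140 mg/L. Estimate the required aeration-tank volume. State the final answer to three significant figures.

V ≈ 1420 m³

Rearranging the biomass balance for a CMAS with decay, V = Y·Q·ΔS·θ_c / [X·(1+k_d θ_c)] = 0.407 × 897 × (1730 − 20.2) × 17.9 / [3140 × (1 + 0.0845 × 17.9)] = 1.12×10^7 / 7889 = 1416 m³.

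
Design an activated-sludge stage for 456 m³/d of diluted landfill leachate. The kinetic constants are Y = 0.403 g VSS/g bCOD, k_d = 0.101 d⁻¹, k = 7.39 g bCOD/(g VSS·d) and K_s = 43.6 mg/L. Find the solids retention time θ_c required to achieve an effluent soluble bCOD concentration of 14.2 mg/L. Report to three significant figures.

Specific growth rate at S = 14.2 mg/L: μ = YkS/(K_s+S) = 0.403·7.39·14.2/(43.6+14.2) = 0.7317 d⁻¹.
θ_c = 1/(μ − k_d) = 1/(0.7317 − 0.101) = 1/0.6307 = 1.586 d.

θ_c ≈ 1.59 d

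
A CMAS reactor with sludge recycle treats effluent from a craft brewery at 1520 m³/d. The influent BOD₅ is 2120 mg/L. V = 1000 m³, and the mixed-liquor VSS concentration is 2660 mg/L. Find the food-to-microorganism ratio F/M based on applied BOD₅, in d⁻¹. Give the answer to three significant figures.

F/M ≈ 1.21 d⁻¹

F/M = Q·S₀ / (V·X) = 1520 × 2120 / (1000 × 2660) = 1.211 g BOD₅·(g VSS·d)⁻¹.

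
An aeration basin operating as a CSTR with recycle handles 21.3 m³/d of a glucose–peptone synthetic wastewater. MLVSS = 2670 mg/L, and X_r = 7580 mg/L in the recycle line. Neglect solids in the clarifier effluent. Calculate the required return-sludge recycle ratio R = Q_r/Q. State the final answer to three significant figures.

R ≈ 0.544

R = Q_r/Q = X/(X_r − X) = 2670 / (7580 − 2670) = 0.5438.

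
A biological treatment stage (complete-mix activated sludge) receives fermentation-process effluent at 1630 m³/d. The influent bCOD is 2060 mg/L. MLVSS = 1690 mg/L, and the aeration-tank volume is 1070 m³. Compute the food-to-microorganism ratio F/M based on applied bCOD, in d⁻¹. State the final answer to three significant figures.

F/M = applied load / biomass = Q·S₀/(V·X) = 1630 × 2060 / (1070 × 1690) = 1.857 d⁻¹.

F/M ≈ 1.86 d⁻¹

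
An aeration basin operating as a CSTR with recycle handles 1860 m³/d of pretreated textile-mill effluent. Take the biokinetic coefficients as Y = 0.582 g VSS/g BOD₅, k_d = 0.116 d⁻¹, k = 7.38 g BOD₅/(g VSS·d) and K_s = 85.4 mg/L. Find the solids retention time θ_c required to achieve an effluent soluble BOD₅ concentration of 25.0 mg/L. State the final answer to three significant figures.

θ_c ≈ 1.17 d

At the target effluent, Y k S/(K_s+S) = 0.582×7.38×25.0/110.4 = 0.9726 d⁻¹.
θ_c = 1/(μ − k_d) = 1/(0.9726 − 0.116) = 1/0.8566 = 1.167 d.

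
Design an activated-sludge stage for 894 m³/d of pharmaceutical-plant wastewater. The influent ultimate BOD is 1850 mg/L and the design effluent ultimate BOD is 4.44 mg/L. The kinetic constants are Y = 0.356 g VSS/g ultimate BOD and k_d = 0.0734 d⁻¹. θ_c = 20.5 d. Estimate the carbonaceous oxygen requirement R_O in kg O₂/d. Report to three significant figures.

The observed yield is Y_obs = Y/(1 + k_d·θ_c) = 0.356 / (1 + 0.0734 × 20.5) = 0.356 / 2.505 = 0.1421 g VSS per g ultimate BOD removed.
ΔS = 1850 − 4.44 = 1846 mg/L, so the substrate removal rate is 894 × 1846/1000 = 1650 kg ultimate BOD/d.
P_X = Y_obs·Q·(S₀ − S) = 0.1421 × 1650 = 234.5 kg VSS/d.
R_O = Q·ΔS − 1.42 P_X = 1650 − 333.0 = 1317 kg O₂/d.

R_O ≈ 1320 kg O₂/d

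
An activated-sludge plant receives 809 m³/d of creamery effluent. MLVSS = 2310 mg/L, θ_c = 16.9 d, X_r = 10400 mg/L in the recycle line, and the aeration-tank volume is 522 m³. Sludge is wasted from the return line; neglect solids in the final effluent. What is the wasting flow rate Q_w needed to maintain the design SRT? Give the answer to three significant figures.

Q_w ≈ 6.86 m³/d

Q_w = (V·X)/(θ_c X_r) = 522.0 × 2310 / (16.9 × 10400) = 6.861 m³/d.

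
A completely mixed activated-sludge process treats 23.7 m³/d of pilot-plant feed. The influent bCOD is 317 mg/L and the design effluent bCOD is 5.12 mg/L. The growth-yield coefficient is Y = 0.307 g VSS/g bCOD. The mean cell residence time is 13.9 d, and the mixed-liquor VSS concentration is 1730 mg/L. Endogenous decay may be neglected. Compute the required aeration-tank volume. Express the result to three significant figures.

With k_d = 0 the design equation reduces to V = Y Q (S₀−S) θ_c / X = 0.307 × 23.7 × (317 − 5.12) × 13.9 / 1730 = 18.23 m³.

V ≈ 18.2 m³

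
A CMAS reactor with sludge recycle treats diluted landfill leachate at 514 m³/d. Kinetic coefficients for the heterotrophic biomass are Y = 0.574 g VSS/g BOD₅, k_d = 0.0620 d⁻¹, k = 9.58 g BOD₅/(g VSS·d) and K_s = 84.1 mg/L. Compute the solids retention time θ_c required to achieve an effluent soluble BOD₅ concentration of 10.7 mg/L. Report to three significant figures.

θ_c ≈ 1.79 d

From 1/θ_c = Y·k·S/(K_s + S) − k_d: Y·k·S/(K_s+S) = 0.574 × 9.58 × 10.7 / (84.1 + 10.7) = 0.6207 d⁻¹.
Then 1/θ_c = μ − k_d = 0.6207 − 0.0620 = 0.5587 d⁻¹, giving θ_c = 1.790 d.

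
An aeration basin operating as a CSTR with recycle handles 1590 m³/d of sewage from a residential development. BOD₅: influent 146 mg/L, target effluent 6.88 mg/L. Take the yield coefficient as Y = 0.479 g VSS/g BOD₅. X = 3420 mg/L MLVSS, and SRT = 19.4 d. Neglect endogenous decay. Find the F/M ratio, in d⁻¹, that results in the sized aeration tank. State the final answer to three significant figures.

With k_d = 0 the design equation reduces to V = Y Q (S₀−S) θ_c / X = 0.479 × 1590 × (146 − 6.88) × 19.4 / 3420 = 601.0 m³.
F/M = Q·S₀ / (V·X) = 1590 × 146 / (601.0 × 3420) = 0.1129 g BOD₅·(g VSS·d)⁻¹.

F/M ≈ 0.113 d⁻¹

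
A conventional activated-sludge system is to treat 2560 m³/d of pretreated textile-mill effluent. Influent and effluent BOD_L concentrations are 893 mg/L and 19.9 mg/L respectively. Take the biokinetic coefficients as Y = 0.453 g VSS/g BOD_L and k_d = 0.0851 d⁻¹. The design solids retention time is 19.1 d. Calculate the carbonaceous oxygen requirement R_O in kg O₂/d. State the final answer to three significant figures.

R_O ≈ 1690 kg O₂/d

The observed yield is Y_obs = Y/(1 + k_d·θ_c) = 0.453 / (1 + 0.0851 × 19.1) = 0.453 / 2.625 = 0.1725 g VSS per g BOD_L removed.
Mass of BOD_L removed per day: Q(S₀ − S) = 2560 × 873.1 g/m³ = 2235 kg/d.
Net sludge production P_X = 0.1725 × 2235 = 385.7 kg VSS/d.
R_O = Q·(S₀ − S) − 1.42·P_X = 2235 − 1.42 × 385.7 = 1687 kg O₂/d.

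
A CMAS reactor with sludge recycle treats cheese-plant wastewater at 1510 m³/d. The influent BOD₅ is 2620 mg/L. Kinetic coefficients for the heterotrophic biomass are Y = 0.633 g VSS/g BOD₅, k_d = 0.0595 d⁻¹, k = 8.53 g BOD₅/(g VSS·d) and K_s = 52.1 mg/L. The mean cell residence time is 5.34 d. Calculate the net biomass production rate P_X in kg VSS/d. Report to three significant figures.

Effluent substrate depends only on kinetics and SRT: S = K_s(1 + k_d θ_c) / [θ_c(Yk − k_d) − 1] = 52.1 × (1 + 0.0595 × 5.34) / [5.34 × (0.633 × 8.53 − 0.0595) − 1] = 68.65 / 27.52 = 2.495 mg/L.
Y_obs = Y / (1 + k_d θ_c) = 0.633 / (1 + 0.0595 × 5.34) = 0.633 / 1.318 = 0.4804.
ΔS = 2620 − 2.50 = 2618 mg/L, so the substrate removal rate is 1510 × 2618/1000 = 3952 kg BOD₅/d.
P_X = Y_obs · Q(S₀ − S) = 0.4804 × 3952 = 1899 kg VSS/d.

P_X ≈ 1900 kg VSS/d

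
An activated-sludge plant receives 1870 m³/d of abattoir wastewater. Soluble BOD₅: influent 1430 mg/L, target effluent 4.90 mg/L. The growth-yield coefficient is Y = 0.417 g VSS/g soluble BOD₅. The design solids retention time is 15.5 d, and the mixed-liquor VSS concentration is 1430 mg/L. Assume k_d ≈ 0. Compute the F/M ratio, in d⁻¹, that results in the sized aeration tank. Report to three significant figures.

Biomass mass balance (decay neglected): V·X = Y·Q·(S₀ − S)·θ_c, so V = 0.417 × 1870 × (1430 − 4.90) × 15.5 / 1430 = 12045 m³.
F/M = Q·S₀ / (V·X) = 1870 × 1430 / (12045 × 1430) = 0.1552 g soluble BOD₅·(g VSS·d)⁻¹.

F/M ≈ 0.155 d⁻¹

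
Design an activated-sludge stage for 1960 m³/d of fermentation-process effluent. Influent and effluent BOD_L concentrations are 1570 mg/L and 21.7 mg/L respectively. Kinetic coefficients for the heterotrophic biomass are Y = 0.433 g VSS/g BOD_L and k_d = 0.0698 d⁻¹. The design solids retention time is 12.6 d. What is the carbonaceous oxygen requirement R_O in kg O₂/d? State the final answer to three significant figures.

Correct the yield for decay: Y_obs = Y/(1 + k_d θ_c) = 0.433 / (1 + 0.0698 × 12.6) = 0.433 / 1.879 = 0.2304.
Q·(S₀ − S) = 1960 × (1570 − 21.7) × 10⁻³ = 3035 kg/d removed.
P_X = Y_obs·Q·(S₀ − S) = 0.2304 × 3035 = 699.1 kg VSS/d.
R_O = Q·ΔS − 1.42 P_X = 3035 − 992.8 = 2042 kg O₂/d.

R_O ≈ 2040 kg O₂/d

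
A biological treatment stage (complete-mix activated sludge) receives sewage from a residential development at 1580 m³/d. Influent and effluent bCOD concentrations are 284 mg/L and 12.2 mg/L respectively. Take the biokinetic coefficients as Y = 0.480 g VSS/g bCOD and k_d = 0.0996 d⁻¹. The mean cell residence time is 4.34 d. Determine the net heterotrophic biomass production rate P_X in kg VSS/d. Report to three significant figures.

P_X ≈ 144 kg VSS/d

The observed yield is Y_obs = Y/(1 + k_d·θ_c) = 0.480 / (1 + 0.0996 × 4.34) = 0.480 / 1.432 = 0.3351 g VSS per g bCOD removed.
Q·(S₀ − S) = 1580 × (284 − 12.2) × 10⁻³ = 429.4 kg/d removed.
P_X = Y_obs · Q(S₀ − S) = 0.3351 × 429.4 = 143.9 kg VSS/d.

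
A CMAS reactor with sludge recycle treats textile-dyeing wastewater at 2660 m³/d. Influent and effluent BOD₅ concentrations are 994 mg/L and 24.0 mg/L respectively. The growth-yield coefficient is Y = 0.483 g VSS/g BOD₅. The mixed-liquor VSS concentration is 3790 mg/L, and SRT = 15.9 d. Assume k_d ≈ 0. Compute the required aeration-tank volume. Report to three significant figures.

V ≈ 5230 m³

With k_d = 0 the design equation reduces to V = Y Q (S₀−S) θ_c / X = 0.483 × 2660 × (994 − 24.0) × 15.9 / 3790 = 5228 m³.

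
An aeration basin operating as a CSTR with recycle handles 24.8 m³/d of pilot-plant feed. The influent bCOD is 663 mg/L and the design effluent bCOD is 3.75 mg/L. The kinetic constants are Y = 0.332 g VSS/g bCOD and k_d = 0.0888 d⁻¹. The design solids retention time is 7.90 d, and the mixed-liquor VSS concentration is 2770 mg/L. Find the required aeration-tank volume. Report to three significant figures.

V ≈ 9.10 m³

Rearranging the biomass balance for a CMAS with decay, V = Y·Q·ΔS·θ_c / [X·(1+k_d θ_c)] = 0.332 × 24.8 × (663 − 3.75) × 7.90 / [2770 × (1 + 0.0888 × 7.90)] = 4.29×10^4 / 4713 = 9.098 m³.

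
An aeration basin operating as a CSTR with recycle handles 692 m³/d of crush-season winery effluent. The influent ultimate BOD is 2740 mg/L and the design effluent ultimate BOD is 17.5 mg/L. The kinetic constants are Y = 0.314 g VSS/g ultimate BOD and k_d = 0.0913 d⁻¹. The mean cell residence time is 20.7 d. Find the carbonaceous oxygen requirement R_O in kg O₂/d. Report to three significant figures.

R_O ≈ 1590 kg O₂/d

Correct the yield for decay: Y_obs = Y/(1 + k_d θ_c) = 0.314 / (1 + 0.0913 × 20.7) = 0.314 / 2.890 = 0.1087.
Mass of ultimate BOD removed per day: Q(S₀ − S) = 692 × 2722 g/m³ = 1884 kg/d.
Biomass synthesised: P_X = Y_obs × 1884 = 204.7 kg VSS/d.
Carbonaceous O₂ demand = substrate oxidised − cell-mass equivalent = 1884 − 1.42 × 204.7 = 1593 kg O₂/d.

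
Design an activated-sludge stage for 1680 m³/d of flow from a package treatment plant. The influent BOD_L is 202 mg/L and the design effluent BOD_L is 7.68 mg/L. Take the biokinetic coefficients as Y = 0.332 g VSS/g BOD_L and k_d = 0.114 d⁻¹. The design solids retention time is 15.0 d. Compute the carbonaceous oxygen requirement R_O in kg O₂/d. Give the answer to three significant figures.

R_O ≈ 270 kg O₂/d

Correct the yield for decay: Y_obs = Y/(1 + k_d θ_c) = 0.332 / (1 + 0.114 × 15.0) = 0.332 / 2.710 = 0.1225.
Mass of BOD_L removed per day: Q(S₀ − S) = 1680 × 194.3 g/m³ = 326.5 kg/d.
P_X = Y_obs·Q·(S₀ − S) = 0.1225 × 326.5 = 39.99 kg VSS/d.
R_O = Q·ΔS − 1.42 P_X = 326.5 − 56.79 = 269.7 kg O₂/d.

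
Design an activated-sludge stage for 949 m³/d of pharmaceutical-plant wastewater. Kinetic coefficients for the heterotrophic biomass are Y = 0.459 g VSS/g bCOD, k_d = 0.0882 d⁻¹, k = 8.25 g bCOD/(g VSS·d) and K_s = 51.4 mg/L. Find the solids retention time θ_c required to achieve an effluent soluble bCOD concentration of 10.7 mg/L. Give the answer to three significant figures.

At the target effluent, Y k S/(K_s+S) = 0.459×8.25×10.7/62.10 = 0.6525 d⁻¹.
θ_c = 1/(μ − k_d) = 1/(0.6525 − 0.0882) = 1/0.5643 = 1.772 d.

θ_c ≈ 1.77 d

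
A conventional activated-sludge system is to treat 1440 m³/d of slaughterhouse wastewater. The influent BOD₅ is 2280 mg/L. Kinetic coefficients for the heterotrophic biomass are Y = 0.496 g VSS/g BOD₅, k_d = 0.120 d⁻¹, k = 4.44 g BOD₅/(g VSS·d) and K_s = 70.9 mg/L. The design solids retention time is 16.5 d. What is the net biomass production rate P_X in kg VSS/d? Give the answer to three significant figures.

For a completely mixed reactor with recycle the Lawrence–McCarty relation gives S = K_s·(1 + k_d·θ_c) / [θ_c·(Y·k − k_d) − 1] = 70.9 × (1 + 0.120 × 16.5) / [16.5 × (0.496 × 4.44 − 0.120) − 1] = 211.3 / 33.36 = 6.334 mg/L.
Observed yield with endogenous decay: Y_obs = Y / (1 + k_d·θ_c) = 0.496 / (1 + 0.120 × 16.5) = 0.496 / 2.980 = 0.1664 g VSS/g BOD₅.
Mass of BOD₅ removed per day: Q(S₀ − S) = 1440 × 2274 g/m³ = 3274 kg/d.
Net biomass production P_X = Y_obs × Q·(S₀ − S) = 0.1664 × 3274 = 544.9 kg VSS/d.

P_X ≈ 545 kg VSS/d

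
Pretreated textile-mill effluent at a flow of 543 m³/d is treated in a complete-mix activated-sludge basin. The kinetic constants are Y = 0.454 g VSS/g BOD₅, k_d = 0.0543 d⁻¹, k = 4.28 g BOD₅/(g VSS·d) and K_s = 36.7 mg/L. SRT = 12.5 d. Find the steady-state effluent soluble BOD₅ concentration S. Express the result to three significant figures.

For a completely mixed reactor with recycle the Lawrence–McCarty relation gives S = K_s·(1 + k_d·θ_c) / [θ_c·(Y·k − k_d) − 1] = 36.7 × (1 + 0.0543 × 12.5) / [12.5 × (0.454 × 4.28 − 0.0543) − 1] = 61.61 / 22.61 = 2.725 mg/L.

S ≈ 2.72 mg/L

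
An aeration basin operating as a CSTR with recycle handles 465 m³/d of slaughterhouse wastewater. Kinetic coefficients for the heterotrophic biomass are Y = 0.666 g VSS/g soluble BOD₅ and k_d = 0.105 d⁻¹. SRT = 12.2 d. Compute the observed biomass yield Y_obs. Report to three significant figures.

Y_obs ≈ 0.292 g VSS/g soluble BOD₅

The observed yield is Y_obs = Y/(1 + k_d·θ_c) = 0.666 / (1 + 0.105 × 12.2) = 0.666 / 2.281 = 0.2920 g VSS per g soluble BOD₅ removed.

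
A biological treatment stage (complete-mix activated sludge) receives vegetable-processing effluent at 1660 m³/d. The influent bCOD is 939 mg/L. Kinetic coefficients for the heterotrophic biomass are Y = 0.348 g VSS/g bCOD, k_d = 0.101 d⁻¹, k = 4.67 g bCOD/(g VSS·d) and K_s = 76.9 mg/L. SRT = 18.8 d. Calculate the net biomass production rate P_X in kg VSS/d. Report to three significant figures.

P_X ≈ 186 kg VSS/d

From the Monod/SRT balance for a CMAS, S = K_s·(1+k_d θ_c)/[θ_c·(Y k − k_d) − 1] = 76.9 × (1 + 0.101 × 18.8) / [18.8 × (0.348 × 4.67 − 0.101) − 1] = 222.9 / 27.65 = 8.061 mg/L.
Correct the yield for decay: Y_obs = Y/(1 + k_d θ_c) = 0.348 / (1 + 0.101 × 18.8) = 0.348 / 2.899 = 0.1200.
ΔS = 939 − 8.06 = 930.9 mg/L, so the substrate removal rate is 1660 × 930.9/1000 = 1545 kg bCOD/d.
Net biomass production P_X = Y_obs × Q·(S₀ − S) = 0.1200 × 1545 = 185.5 kg VSS/d.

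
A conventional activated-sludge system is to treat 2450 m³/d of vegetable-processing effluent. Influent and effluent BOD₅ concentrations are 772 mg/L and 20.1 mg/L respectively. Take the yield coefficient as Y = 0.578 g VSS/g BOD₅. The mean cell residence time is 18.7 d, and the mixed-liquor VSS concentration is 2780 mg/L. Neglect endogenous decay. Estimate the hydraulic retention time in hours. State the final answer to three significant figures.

τ ≈ 70.2 h

V·X = Y·Q·ΔS·θ_c gives V = 0.578 × 2450 × (772 − 20.1) × 18.7 / 2780 = 7162 m³.
Hydraulic retention time τ = V/Q = 7162 / 2450 = 2.923 d = 70.16 h.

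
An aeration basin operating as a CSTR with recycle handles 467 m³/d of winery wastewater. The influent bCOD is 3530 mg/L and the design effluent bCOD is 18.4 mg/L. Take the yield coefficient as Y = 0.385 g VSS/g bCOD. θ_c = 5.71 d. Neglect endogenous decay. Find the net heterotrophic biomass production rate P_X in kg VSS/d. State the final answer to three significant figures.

P_X ≈ 631 kg VSS/d

With endogenous decay neglected, the observed yield equals the true yield: Y_obs = Y = 0.385 g VSS/g bCOD.
Mass of bCOD removed per day: Q(S₀ − S) = 467 × 3512 g/m³ = 1640 kg/d.
Biomass produced: P_X = Y_obs·Q·ΔS = 0.3850 × 1640 ≈ 631.4 kg VSS/d.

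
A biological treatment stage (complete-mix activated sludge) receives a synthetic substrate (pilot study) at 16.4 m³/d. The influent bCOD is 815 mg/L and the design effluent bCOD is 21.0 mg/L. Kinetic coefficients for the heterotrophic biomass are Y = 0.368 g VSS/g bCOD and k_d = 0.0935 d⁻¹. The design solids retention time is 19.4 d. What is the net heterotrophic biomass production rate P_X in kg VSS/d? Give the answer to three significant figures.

Y_obs = Y / (1 + k_d θ_c) = 0.368 / (1 + 0.0935 × 19.4) = 0.368 / 2.814 = 0.1308.
ΔS = 815 − 21.0 = 794.0 mg/L, so the substrate removal rate is 16.4 × 794.0/1000 = 13.02 kg bCOD/d.
Net biomass production P_X = Y_obs × Q·(S₀ − S) = 0.1308 × 13.02 = 1.703 kg VSS/d.

P_X ≈ 1.70 kg VSS/d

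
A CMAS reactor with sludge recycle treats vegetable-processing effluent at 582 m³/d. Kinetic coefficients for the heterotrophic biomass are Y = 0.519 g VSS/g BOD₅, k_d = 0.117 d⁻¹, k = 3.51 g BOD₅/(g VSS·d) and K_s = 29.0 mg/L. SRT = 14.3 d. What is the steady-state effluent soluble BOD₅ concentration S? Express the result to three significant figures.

From the Monod/SRT balance for a CMAS, S = K_s·(1+k_d θ_c)/[θ_c·(Y k − k_d) − 1] = 29.0 × (1 + 0.117 × 14.3) / [14.3 × (0.519 × 3.51 − 0.117) − 1] = 77.52 / 23.38 = 3.316 mg/L.

S ≈ 3.32 mg/L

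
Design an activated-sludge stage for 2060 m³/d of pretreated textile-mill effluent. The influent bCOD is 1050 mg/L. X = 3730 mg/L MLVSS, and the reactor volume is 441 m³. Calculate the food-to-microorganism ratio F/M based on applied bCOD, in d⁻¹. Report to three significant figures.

F/M = Q·S₀ / (V·X) = 2060 × 1050 / (441.0 × 3730) = 1.315 g bCOD·(g VSS·d)⁻¹.

F/M ≈ 1.31 d⁻¹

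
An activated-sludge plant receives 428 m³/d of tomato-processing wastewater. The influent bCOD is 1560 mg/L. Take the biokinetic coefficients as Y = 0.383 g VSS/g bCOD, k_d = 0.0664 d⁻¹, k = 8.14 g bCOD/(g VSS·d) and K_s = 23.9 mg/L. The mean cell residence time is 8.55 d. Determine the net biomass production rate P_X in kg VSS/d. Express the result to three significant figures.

For a completely mixed reactor with recycle the Lawrence–McCarty relation gives S = K_s·(1 + k_d·θ_c) / [θ_c·(Y·k − k_d) − 1] = 23.9 × (1 + 0.0664 × 8.55) / [8.55 × (0.383 × 8.14 − 0.0664) − 1] = 37.47 / 25.09 = 1.493 mg/L.
Observed yield with endogenous decay: Y_obs = Y / (1 + k_d·θ_c) = 0.383 / (1 + 0.0664 × 8.55) = 0.383 / 1.568 = 0.2443 g VSS/g bCOD.
ΔS = 1560 − 1.49 = 1559 mg/L, so the substrate removal rate is 428 × 1559/1000 = 667.0 kg bCOD/d.
Biomass produced: P_X = Y_obs·Q·ΔS = 0.2443 × 667.0 ≈ 163.0 kg VSS/d.

P_X ≈ 163 kg VSS/d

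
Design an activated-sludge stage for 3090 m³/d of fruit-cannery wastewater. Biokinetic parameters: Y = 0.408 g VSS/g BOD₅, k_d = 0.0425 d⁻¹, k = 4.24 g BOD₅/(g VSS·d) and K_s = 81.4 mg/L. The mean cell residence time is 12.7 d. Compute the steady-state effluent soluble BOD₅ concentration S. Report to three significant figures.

S ≈ 6.13 mg/L

For a completely mixed reactor with recycle the Lawrence–McCarty relation gives S = K_s·(1 + k_d·θ_c) / [θ_c·(Y·k − k_d) − 1] = 81.4 × (1 + 0.0425 × 12.7) / [12.7 × (0.408 × 4.24 − 0.0425) − 1] = 125.3 / 20.43 = 6.135 mg/L.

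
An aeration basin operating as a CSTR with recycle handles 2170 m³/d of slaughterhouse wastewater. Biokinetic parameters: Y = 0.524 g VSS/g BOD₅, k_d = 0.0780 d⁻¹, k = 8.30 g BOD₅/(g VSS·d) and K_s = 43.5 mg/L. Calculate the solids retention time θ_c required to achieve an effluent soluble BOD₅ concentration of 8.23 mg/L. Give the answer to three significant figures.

From 1/θ_c = Y·k·S/(K_s + S) − k_d: Y·k·S/(K_s+S) = 0.524 × 8.30 × 8.23 / (43.5 + 8.23) = 0.6919 d⁻¹.
Then 1/θ_c = μ − k_d = 0.6919 − 0.0780 = 0.6139 d⁻¹, giving θ_c = 1.629 d.

θ_c ≈ 1.63 d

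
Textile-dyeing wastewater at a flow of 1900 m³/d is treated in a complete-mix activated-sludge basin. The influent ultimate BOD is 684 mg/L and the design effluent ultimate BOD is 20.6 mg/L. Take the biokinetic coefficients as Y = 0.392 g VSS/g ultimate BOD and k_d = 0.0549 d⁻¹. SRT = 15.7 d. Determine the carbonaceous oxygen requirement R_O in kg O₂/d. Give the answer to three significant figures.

Y_obs = Y / (1 + k_d θ_c) = 0.392 / (1 + 0.0549 × 15.7) = 0.392 / 1.862 = 0.2105.
ΔS = 684 − 20.6 = 663.4 mg/L, so the substrate removal rate is 1900 × 663.4/1000 = 1260 kg ultimate BOD/d.
Biomass synthesised: P_X = Y_obs × 1260 = 265.4 kg VSS/d.
Carbonaceous O₂ demand = substrate oxidised − cell-mass equivalent = 1260 − 1.42 × 265.4 = 883.6 kg O₂/d.

R_O ≈ 884 kg O₂/d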